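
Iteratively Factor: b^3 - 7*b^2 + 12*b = (b - 3)*(b^2 - 4*b) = b*(b - 3)*(b - 4)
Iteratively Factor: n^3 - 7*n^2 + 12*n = (n)*(n^2 - 7*n + 12) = n*(n - 3)*(n - 4)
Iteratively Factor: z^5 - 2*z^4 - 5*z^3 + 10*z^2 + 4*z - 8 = (z + 2)*(z^4 - 4*z^3 + 3*z^2 + 4*z - 4) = (z + 1)*(z + 2)*(z^3 - 5*z^2 + 8*z - 4) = (z - 2)*(z + 1)*(z + 2)*(z^2 - 3*z + 2) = (z - 2)*(z - 1)*(z + 1)*(z + 2)*(z - 2)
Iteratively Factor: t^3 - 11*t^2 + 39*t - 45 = (t - 3)*(t^2 - 8*t + 15) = (t - 3)^2*(t - 5)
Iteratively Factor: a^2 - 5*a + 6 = (a - 2)*(a - 3)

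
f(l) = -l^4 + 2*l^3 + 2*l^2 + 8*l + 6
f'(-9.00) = 3374.00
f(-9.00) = -7923.00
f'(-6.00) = 1064.00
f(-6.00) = -1698.00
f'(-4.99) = 634.45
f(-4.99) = -852.64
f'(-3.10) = 172.42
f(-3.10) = -151.51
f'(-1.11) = 16.42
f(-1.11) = -4.67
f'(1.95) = 8.96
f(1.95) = 29.58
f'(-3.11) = 173.91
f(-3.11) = -153.25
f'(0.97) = 13.87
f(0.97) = 16.58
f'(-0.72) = 9.72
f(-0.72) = 0.26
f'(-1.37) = 24.07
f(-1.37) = -9.87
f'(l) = -4*l^3 + 6*l^2 + 4*l + 8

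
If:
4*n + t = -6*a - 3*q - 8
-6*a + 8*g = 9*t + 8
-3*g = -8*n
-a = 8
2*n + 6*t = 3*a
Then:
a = -8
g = -608/73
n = -228/73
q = 4048/219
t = -216/73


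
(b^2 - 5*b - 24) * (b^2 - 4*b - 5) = b^4 - 9*b^3 - 9*b^2 + 121*b + 120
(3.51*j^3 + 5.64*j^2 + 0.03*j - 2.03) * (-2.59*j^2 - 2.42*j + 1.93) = -9.0909*j^5 - 23.1018*j^4 - 6.9522*j^3 + 16.0703*j^2 + 4.9705*j - 3.9179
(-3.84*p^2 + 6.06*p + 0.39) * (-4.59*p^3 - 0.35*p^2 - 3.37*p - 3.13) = 17.6256*p^5 - 26.4714*p^4 + 9.0297*p^3 - 8.5395*p^2 - 20.2821*p - 1.2207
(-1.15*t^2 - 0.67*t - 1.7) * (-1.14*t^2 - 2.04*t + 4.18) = 1.311*t^4 + 3.1098*t^3 - 1.5022*t^2 + 0.6674*t - 7.106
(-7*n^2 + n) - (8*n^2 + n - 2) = 2 - 15*n^2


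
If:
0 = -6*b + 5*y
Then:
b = 5*y/6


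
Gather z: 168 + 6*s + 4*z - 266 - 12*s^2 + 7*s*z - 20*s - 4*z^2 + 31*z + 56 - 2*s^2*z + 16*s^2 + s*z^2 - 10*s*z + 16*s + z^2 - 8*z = 4*s^2 + 2*s + z^2*(s - 3) + z*(-2*s^2 - 3*s + 27) - 42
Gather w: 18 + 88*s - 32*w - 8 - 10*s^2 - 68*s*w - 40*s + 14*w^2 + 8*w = -10*s^2 + 48*s + 14*w^2 + w*(-68*s - 24) + 10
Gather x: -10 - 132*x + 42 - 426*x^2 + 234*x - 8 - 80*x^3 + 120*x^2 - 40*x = -80*x^3 - 306*x^2 + 62*x + 24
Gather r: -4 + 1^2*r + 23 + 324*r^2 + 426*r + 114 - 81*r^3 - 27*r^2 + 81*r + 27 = -81*r^3 + 297*r^2 + 508*r + 160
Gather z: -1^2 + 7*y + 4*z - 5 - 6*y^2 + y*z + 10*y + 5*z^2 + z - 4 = -6*y^2 + 17*y + 5*z^2 + z*(y + 5) - 10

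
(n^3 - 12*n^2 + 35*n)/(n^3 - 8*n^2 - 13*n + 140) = n/(n + 4)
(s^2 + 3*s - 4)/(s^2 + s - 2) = (s + 4)/(s + 2)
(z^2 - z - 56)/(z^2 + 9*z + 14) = (z - 8)/(z + 2)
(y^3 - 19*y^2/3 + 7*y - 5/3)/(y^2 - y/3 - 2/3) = (3*y^2 - 16*y + 5)/(3*y + 2)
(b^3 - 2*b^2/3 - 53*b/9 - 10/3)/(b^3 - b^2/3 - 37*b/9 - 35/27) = 3*(3*b^2 - 7*b - 6)/(9*b^2 - 18*b - 7)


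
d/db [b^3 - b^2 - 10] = b*(3*b - 2)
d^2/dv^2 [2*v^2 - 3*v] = 4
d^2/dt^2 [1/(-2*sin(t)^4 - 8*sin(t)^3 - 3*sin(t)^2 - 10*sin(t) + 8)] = 2*(-4*(-12*sin(t)^2 - 6*sin(t) + sin(3*t) - 5)^2*cos(t)^2 - 32*sin(t)^8 - 200*sin(t)^7 - 324*sin(t)^6 - 182*sin(t)^5 - 56*sin(t)^4 + 429*sin(t)^3 + 151*sin(t)^2 - 122*sin(t) - 24)/((sin(t) + 4)^3*(2*sin(t)^3 + 3*sin(t) - 2)^3)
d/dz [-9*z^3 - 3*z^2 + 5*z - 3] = -27*z^2 - 6*z + 5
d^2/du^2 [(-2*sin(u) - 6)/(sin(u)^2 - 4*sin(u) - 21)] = 2*(sin(u)^2 + 7*sin(u) - 2)/(sin(u) - 7)^3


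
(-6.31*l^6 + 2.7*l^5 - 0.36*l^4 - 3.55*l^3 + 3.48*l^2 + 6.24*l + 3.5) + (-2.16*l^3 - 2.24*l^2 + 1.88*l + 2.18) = -6.31*l^6 + 2.7*l^5 - 0.36*l^4 - 5.71*l^3 + 1.24*l^2 + 8.12*l + 5.68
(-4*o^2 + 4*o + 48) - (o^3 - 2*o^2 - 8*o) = -o^3 - 2*o^2 + 12*o + 48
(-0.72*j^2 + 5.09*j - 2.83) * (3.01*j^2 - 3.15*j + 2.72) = -2.1672*j^4 + 17.5889*j^3 - 26.5102*j^2 + 22.7593*j - 7.6976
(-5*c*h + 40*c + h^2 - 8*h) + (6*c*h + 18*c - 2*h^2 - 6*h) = c*h + 58*c - h^2 - 14*h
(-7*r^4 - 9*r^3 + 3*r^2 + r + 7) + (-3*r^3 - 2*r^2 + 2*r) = -7*r^4 - 12*r^3 + r^2 + 3*r + 7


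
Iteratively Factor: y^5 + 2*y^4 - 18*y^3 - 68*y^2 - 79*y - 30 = (y - 5)*(y^4 + 7*y^3 + 17*y^2 + 17*y + 6) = (y - 5)*(y + 1)*(y^3 + 6*y^2 + 11*y + 6) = (y - 5)*(y + 1)*(y + 3)*(y^2 + 3*y + 2) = (y - 5)*(y + 1)^2*(y + 3)*(y + 2)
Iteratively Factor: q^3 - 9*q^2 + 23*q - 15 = (q - 5)*(q^2 - 4*q + 3) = (q - 5)*(q - 3)*(q - 1)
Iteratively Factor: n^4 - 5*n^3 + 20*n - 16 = (n - 2)*(n^3 - 3*n^2 - 6*n + 8) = (n - 2)*(n - 1)*(n^2 - 2*n - 8) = (n - 2)*(n - 1)*(n + 2)*(n - 4)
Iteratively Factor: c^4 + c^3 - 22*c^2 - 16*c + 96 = (c + 3)*(c^3 - 2*c^2 - 16*c + 32) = (c + 3)*(c + 4)*(c^2 - 6*c + 8) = (c - 4)*(c + 3)*(c + 4)*(c - 2)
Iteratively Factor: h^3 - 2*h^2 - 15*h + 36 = (h - 3)*(h^2 + h - 12) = (h - 3)*(h + 4)*(h - 3)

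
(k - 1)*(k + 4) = k^2 + 3*k - 4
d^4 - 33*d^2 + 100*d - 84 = (d - 3)*(d - 2)^2*(d + 7)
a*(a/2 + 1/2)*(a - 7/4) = a^3/2 - 3*a^2/8 - 7*a/8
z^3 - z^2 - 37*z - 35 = (z - 7)*(z + 1)*(z + 5)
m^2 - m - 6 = (m - 3)*(m + 2)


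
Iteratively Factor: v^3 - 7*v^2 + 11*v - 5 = (v - 5)*(v^2 - 2*v + 1) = (v - 5)*(v - 1)*(v - 1)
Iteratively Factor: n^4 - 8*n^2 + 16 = (n + 2)*(n^3 - 2*n^2 - 4*n + 8) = (n - 2)*(n + 2)*(n^2 - 4) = (n - 2)*(n + 2)^2*(n - 2)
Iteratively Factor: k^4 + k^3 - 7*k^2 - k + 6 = (k + 3)*(k^3 - 2*k^2 - k + 2) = (k - 2)*(k + 3)*(k^2 - 1) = (k - 2)*(k - 1)*(k + 3)*(k + 1)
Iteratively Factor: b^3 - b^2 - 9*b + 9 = (b - 1)*(b^2 - 9) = (b - 1)*(b + 3)*(b - 3)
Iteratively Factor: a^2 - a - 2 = (a + 1)*(a - 2)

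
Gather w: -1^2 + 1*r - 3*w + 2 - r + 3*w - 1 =0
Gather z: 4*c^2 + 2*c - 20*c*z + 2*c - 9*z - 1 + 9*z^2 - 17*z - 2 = 4*c^2 + 4*c + 9*z^2 + z*(-20*c - 26) - 3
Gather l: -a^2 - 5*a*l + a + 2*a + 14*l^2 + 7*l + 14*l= -a^2 + 3*a + 14*l^2 + l*(21 - 5*a)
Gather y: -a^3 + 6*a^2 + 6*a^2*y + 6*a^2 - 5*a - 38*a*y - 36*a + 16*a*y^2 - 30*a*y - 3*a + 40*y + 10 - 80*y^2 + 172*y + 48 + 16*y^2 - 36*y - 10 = -a^3 + 12*a^2 - 44*a + y^2*(16*a - 64) + y*(6*a^2 - 68*a + 176) + 48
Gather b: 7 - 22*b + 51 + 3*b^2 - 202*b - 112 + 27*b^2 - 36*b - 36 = 30*b^2 - 260*b - 90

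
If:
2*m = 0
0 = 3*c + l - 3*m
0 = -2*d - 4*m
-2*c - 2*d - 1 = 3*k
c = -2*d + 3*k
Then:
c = -1/3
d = 0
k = -1/9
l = 1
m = 0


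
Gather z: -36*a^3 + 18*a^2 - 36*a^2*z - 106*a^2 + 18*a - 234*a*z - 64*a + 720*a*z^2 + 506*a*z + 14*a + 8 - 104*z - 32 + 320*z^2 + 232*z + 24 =-36*a^3 - 88*a^2 - 32*a + z^2*(720*a + 320) + z*(-36*a^2 + 272*a + 128)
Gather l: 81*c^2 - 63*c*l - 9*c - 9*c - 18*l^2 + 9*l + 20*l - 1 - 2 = 81*c^2 - 18*c - 18*l^2 + l*(29 - 63*c) - 3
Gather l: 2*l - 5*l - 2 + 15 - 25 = -3*l - 12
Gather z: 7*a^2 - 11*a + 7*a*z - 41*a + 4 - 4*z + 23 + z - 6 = 7*a^2 - 52*a + z*(7*a - 3) + 21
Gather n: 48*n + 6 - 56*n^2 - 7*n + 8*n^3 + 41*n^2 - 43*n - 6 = 8*n^3 - 15*n^2 - 2*n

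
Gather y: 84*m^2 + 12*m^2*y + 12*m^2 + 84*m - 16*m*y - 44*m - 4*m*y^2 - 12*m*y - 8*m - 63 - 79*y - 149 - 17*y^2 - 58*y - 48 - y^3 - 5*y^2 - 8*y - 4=96*m^2 + 32*m - y^3 + y^2*(-4*m - 22) + y*(12*m^2 - 28*m - 145) - 264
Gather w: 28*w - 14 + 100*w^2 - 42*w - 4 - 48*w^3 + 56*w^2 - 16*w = -48*w^3 + 156*w^2 - 30*w - 18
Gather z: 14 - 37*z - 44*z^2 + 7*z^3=7*z^3 - 44*z^2 - 37*z + 14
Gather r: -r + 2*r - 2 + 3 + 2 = r + 3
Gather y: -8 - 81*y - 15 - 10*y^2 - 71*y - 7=-10*y^2 - 152*y - 30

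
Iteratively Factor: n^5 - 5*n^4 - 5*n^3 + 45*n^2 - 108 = (n + 2)*(n^4 - 7*n^3 + 9*n^2 + 27*n - 54) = (n - 3)*(n + 2)*(n^3 - 4*n^2 - 3*n + 18) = (n - 3)*(n + 2)^2*(n^2 - 6*n + 9) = (n - 3)^2*(n + 2)^2*(n - 3)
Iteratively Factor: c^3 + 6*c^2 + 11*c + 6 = (c + 3)*(c^2 + 3*c + 2) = (c + 2)*(c + 3)*(c + 1)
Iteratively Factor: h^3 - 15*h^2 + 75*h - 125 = (h - 5)*(h^2 - 10*h + 25) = (h - 5)^2*(h - 5)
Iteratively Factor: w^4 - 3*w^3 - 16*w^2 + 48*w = (w - 4)*(w^3 + w^2 - 12*w) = w*(w - 4)*(w^2 + w - 12) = w*(w - 4)*(w - 3)*(w + 4)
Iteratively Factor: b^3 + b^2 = (b)*(b^2 + b) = b^2*(b + 1)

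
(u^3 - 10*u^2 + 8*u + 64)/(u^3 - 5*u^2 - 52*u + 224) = (u + 2)/(u + 7)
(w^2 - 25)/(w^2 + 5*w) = (w - 5)/w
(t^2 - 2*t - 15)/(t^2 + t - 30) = (t + 3)/(t + 6)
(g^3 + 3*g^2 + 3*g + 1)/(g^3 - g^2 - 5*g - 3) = (g + 1)/(g - 3)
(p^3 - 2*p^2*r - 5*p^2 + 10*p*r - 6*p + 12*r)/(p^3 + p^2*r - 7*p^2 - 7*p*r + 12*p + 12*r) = (p^3 - 2*p^2*r - 5*p^2 + 10*p*r - 6*p + 12*r)/(p^3 + p^2*r - 7*p^2 - 7*p*r + 12*p + 12*r)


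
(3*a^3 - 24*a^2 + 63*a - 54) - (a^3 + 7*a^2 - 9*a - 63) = 2*a^3 - 31*a^2 + 72*a + 9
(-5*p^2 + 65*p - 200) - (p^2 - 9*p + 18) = -6*p^2 + 74*p - 218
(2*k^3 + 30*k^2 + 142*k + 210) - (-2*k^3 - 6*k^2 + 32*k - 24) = 4*k^3 + 36*k^2 + 110*k + 234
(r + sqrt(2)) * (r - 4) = r^2 - 4*r + sqrt(2)*r - 4*sqrt(2)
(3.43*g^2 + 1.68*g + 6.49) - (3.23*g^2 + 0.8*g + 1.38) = 0.2*g^2 + 0.88*g + 5.11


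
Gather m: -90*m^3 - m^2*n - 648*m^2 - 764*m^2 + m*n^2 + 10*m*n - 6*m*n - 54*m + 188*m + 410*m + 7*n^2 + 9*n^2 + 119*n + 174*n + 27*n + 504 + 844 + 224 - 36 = -90*m^3 + m^2*(-n - 1412) + m*(n^2 + 4*n + 544) + 16*n^2 + 320*n + 1536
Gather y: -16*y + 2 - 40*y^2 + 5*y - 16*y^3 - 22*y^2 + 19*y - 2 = -16*y^3 - 62*y^2 + 8*y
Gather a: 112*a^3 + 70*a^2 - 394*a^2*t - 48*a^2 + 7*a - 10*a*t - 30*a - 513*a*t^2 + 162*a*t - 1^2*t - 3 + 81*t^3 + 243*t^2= 112*a^3 + a^2*(22 - 394*t) + a*(-513*t^2 + 152*t - 23) + 81*t^3 + 243*t^2 - t - 3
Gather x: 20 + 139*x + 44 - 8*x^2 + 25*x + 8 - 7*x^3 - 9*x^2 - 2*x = -7*x^3 - 17*x^2 + 162*x + 72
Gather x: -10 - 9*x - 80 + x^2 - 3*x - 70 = x^2 - 12*x - 160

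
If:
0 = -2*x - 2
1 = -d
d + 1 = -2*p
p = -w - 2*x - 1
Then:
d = -1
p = 0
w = 1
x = -1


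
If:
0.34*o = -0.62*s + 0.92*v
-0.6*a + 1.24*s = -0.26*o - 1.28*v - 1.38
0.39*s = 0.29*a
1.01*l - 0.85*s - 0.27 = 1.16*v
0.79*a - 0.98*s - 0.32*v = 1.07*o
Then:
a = -1.53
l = -1.52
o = 0.13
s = -1.14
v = -0.72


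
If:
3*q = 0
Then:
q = 0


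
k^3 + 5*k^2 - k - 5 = (k - 1)*(k + 1)*(k + 5)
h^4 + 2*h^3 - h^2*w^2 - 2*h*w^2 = h*(h + 2)*(h - w)*(h + w)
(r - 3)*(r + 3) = r^2 - 9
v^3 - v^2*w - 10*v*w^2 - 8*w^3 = (v - 4*w)*(v + w)*(v + 2*w)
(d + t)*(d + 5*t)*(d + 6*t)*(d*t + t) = d^4*t + 12*d^3*t^2 + d^3*t + 41*d^2*t^3 + 12*d^2*t^2 + 30*d*t^4 + 41*d*t^3 + 30*t^4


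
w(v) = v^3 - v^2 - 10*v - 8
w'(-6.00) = 110.00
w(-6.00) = -200.00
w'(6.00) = 86.00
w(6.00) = 112.00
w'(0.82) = -9.62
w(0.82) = -16.32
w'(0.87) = -9.47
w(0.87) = -16.80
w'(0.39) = -10.32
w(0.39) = -11.99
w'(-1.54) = 0.19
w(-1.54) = 1.38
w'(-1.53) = 0.08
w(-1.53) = 1.38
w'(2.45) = 3.11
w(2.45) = -23.80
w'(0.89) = -9.40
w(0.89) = -16.99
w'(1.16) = -8.28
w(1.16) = -19.38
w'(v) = 3*v^2 - 2*v - 10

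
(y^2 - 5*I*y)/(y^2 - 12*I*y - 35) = y/(y - 7*I)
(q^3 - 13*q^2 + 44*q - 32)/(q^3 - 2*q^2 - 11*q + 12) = (q - 8)/(q + 3)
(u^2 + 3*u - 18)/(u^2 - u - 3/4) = 4*(-u^2 - 3*u + 18)/(-4*u^2 + 4*u + 3)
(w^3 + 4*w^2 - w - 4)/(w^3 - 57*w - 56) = (w^2 + 3*w - 4)/(w^2 - w - 56)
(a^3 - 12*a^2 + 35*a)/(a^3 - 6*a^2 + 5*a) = (a - 7)/(a - 1)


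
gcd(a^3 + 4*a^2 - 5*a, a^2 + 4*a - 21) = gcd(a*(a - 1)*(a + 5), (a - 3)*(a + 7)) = 1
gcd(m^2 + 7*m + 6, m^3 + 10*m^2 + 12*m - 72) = m + 6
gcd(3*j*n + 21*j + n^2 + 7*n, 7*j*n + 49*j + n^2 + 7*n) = n + 7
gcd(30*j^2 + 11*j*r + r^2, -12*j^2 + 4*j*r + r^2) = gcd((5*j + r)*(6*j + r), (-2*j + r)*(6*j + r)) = 6*j + r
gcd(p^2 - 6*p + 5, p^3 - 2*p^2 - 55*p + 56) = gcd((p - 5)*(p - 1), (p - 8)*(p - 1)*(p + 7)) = p - 1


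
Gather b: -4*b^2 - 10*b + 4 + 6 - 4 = -4*b^2 - 10*b + 6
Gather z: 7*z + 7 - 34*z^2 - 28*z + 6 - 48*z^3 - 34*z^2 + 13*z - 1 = -48*z^3 - 68*z^2 - 8*z + 12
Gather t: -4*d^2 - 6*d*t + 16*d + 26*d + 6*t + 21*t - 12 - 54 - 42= -4*d^2 + 42*d + t*(27 - 6*d) - 108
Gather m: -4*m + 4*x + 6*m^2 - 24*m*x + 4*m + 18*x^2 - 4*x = 6*m^2 - 24*m*x + 18*x^2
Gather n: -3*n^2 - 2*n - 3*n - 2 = -3*n^2 - 5*n - 2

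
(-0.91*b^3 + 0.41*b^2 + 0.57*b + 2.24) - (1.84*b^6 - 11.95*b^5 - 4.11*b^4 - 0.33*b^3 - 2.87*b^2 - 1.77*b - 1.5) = -1.84*b^6 + 11.95*b^5 + 4.11*b^4 - 0.58*b^3 + 3.28*b^2 + 2.34*b + 3.74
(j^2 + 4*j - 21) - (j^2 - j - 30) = 5*j + 9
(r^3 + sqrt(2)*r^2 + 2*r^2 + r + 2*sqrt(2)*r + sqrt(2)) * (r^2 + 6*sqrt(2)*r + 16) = r^5 + 2*r^4 + 7*sqrt(2)*r^4 + 14*sqrt(2)*r^3 + 29*r^3 + 23*sqrt(2)*r^2 + 56*r^2 + 28*r + 32*sqrt(2)*r + 16*sqrt(2)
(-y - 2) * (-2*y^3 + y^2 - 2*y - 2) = 2*y^4 + 3*y^3 + 6*y + 4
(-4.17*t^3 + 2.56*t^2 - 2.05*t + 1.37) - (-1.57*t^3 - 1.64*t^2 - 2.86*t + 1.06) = -2.6*t^3 + 4.2*t^2 + 0.81*t + 0.31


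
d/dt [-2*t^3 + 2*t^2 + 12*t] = -6*t^2 + 4*t + 12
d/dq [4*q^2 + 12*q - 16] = 8*q + 12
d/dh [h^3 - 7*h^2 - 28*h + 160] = 3*h^2 - 14*h - 28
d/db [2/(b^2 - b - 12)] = 2*(1 - 2*b)/(-b^2 + b + 12)^2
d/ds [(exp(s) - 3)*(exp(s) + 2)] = (2*exp(s) - 1)*exp(s)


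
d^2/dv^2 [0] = 0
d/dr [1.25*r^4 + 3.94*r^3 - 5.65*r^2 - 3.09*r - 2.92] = 5.0*r^3 + 11.82*r^2 - 11.3*r - 3.09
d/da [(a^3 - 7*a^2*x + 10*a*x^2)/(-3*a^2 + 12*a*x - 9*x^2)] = (-a^4 + 8*a^3*x - 27*a^2*x^2 + 42*a*x^3 - 30*x^4)/(3*(a^4 - 8*a^3*x + 22*a^2*x^2 - 24*a*x^3 + 9*x^4))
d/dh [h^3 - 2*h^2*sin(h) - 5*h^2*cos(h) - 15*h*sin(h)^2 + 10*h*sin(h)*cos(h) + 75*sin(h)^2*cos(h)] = 5*h^2*sin(h) - 2*h^2*cos(h) + 3*h^2 - 4*h*sin(h) - 15*h*sin(2*h) - 10*h*cos(h) + 10*h*cos(2*h) - 75*sin(h)/4 + 5*sin(2*h) + 225*sin(3*h)/4 + 15*cos(2*h)/2 - 15/2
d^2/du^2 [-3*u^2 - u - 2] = -6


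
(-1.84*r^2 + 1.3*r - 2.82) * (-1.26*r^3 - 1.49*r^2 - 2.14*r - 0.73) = 2.3184*r^5 + 1.1036*r^4 + 5.5538*r^3 + 2.763*r^2 + 5.0858*r + 2.0586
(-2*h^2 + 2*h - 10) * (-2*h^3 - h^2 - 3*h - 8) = 4*h^5 - 2*h^4 + 24*h^3 + 20*h^2 + 14*h + 80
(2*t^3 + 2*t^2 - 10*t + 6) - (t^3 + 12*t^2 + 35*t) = t^3 - 10*t^2 - 45*t + 6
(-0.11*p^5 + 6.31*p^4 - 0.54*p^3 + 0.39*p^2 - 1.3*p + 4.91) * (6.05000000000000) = -0.6655*p^5 + 38.1755*p^4 - 3.267*p^3 + 2.3595*p^2 - 7.865*p + 29.7055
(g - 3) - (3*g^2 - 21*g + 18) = -3*g^2 + 22*g - 21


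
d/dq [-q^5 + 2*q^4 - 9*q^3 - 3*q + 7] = -5*q^4 + 8*q^3 - 27*q^2 - 3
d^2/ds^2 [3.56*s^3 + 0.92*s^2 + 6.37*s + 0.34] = 21.36*s + 1.84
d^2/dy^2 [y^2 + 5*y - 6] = 2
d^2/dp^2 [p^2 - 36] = 2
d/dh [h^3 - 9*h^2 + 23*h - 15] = 3*h^2 - 18*h + 23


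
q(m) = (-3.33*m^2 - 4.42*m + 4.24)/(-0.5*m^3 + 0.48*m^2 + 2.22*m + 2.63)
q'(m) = (-6.66*m - 4.42)/(-0.5*m^3 + 0.48*m^2 + 2.22*m + 2.63) + (-3.33*m^2 - 4.42*m + 4.24)*(1.5*m^2 - 0.96*m - 2.22)/(-0.5*m^3 + 0.48*m^2 + 2.22*m + 2.63)^2 = (-1.665*m^4 - 4.42*m^3 + 1.089*m^2 - 21.5862*m - 21.0374)/(0.25*m^6 - 0.48*m^5 - 1.9896*m^4 - 0.4988*m^3 + 7.4532*m^2 + 11.6772*m + 6.9169)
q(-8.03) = -0.64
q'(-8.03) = -0.06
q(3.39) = 12.87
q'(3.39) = -32.69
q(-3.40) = -0.95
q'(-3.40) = 0.04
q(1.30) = -1.36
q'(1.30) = -2.26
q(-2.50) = -0.70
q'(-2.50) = 0.70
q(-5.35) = -0.83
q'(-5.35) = -0.09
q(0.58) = 0.14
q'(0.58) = -2.16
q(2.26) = -5.26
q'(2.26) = -8.48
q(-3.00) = -0.90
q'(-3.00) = 0.20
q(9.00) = 1.01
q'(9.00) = -0.16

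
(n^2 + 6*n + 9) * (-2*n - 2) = -2*n^3 - 14*n^2 - 30*n - 18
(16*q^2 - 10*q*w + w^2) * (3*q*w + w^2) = 48*q^3*w - 14*q^2*w^2 - 7*q*w^3 + w^4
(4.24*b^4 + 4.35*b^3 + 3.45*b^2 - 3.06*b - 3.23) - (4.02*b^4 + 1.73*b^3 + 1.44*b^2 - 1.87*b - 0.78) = 0.220000000000001*b^4 + 2.62*b^3 + 2.01*b^2 - 1.19*b - 2.45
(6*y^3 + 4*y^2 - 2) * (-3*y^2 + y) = -18*y^5 - 6*y^4 + 4*y^3 + 6*y^2 - 2*y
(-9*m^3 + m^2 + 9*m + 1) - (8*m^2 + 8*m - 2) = -9*m^3 - 7*m^2 + m + 3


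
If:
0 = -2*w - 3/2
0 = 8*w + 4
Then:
No Solution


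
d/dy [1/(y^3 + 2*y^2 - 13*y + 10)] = (-3*y^2 - 4*y + 13)/(y^3 + 2*y^2 - 13*y + 10)^2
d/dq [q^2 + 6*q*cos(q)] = -6*q*sin(q) + 2*q + 6*cos(q)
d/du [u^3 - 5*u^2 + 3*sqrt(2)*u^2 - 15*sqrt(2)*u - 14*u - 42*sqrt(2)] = 3*u^2 - 10*u + 6*sqrt(2)*u - 15*sqrt(2) - 14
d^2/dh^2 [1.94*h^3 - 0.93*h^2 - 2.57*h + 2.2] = 11.64*h - 1.86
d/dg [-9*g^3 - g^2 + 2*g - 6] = -27*g^2 - 2*g + 2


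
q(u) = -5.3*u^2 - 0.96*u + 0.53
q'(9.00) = -96.36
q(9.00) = -437.41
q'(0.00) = -0.96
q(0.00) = 0.53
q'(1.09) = -12.51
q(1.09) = -6.81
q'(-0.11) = 0.21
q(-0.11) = 0.57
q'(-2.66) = 27.24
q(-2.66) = -34.42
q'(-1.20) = 11.76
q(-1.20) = -5.95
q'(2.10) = -23.22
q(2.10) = -24.86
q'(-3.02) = 31.05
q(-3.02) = -44.91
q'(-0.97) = 9.32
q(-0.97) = -3.53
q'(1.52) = -17.07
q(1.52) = -13.17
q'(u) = -10.6*u - 0.96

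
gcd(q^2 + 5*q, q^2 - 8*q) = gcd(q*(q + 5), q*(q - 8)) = q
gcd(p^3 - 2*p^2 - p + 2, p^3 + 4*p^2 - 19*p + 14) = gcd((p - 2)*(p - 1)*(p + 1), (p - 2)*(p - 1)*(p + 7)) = p^2 - 3*p + 2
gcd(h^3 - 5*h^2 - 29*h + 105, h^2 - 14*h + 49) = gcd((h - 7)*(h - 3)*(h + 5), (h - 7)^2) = h - 7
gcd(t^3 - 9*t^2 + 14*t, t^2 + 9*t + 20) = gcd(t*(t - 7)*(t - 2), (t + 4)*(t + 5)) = 1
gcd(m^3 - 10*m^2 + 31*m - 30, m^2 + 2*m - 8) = m - 2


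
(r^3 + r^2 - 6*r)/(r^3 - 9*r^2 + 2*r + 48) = r*(r^2 + r - 6)/(r^3 - 9*r^2 + 2*r + 48)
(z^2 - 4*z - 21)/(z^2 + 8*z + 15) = (z - 7)/(z + 5)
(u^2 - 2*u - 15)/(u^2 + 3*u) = (u - 5)/u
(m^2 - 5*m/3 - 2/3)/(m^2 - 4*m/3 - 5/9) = 3*(m - 2)/(3*m - 5)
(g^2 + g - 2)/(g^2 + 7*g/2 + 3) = 2*(g - 1)/(2*g + 3)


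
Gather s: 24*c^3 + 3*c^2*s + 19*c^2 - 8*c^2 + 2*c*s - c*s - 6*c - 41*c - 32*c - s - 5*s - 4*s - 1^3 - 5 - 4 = 24*c^3 + 11*c^2 - 79*c + s*(3*c^2 + c - 10) - 10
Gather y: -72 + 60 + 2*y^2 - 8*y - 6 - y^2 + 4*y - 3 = y^2 - 4*y - 21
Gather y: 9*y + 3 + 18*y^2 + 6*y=18*y^2 + 15*y + 3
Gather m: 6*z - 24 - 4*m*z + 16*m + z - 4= m*(16 - 4*z) + 7*z - 28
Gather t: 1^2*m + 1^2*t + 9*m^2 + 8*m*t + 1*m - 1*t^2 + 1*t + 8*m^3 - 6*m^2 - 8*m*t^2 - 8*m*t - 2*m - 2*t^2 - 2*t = 8*m^3 + 3*m^2 + t^2*(-8*m - 3)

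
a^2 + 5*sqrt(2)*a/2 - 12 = (a - 3*sqrt(2)/2)*(a + 4*sqrt(2))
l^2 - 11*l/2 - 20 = (l - 8)*(l + 5/2)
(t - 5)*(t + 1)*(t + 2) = t^3 - 2*t^2 - 13*t - 10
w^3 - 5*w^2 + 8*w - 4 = (w - 2)^2*(w - 1)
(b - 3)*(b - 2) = b^2 - 5*b + 6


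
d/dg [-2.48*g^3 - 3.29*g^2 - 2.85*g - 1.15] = -7.44*g^2 - 6.58*g - 2.85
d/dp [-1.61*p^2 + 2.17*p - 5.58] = 2.17 - 3.22*p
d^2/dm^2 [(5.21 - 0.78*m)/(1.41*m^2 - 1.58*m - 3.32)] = ((0.78*m - 5.21)*(2.82*m - 1.58)*(5.64*m - 3.16) + (6.5988*m - 17.157)*(-1.41*m^2 + 1.58*m + 3.32))/(-1.41*m^2 + 1.58*m + 3.32)^3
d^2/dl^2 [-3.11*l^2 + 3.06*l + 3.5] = -6.22000000000000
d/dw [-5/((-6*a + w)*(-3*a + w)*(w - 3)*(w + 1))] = 5*((3*a - w)*(6*a - w)*(w - 3) + (3*a - w)*(6*a - w)*(w + 1) - (3*a - w)*(w - 3)*(w + 1) - (6*a - w)*(w - 3)*(w + 1))/((3*a - w)^2*(6*a - w)^2*(w - 3)^2*(w + 1)^2)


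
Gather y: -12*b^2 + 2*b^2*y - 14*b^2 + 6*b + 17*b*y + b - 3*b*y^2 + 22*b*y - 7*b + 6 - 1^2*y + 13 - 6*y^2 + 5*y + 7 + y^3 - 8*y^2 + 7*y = -26*b^2 + y^3 + y^2*(-3*b - 14) + y*(2*b^2 + 39*b + 11) + 26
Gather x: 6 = 6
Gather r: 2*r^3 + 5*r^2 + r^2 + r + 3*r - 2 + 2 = 2*r^3 + 6*r^2 + 4*r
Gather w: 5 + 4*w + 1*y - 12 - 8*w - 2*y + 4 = -4*w - y - 3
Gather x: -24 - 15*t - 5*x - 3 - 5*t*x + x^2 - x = -15*t + x^2 + x*(-5*t - 6) - 27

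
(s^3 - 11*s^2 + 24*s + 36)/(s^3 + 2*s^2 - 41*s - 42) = (s - 6)/(s + 7)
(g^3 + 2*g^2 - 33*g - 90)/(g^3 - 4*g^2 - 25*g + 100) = (g^2 - 3*g - 18)/(g^2 - 9*g + 20)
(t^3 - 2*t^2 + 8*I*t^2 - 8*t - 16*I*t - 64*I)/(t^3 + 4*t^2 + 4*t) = (t^2 + 4*t*(-1 + 2*I) - 32*I)/(t*(t + 2))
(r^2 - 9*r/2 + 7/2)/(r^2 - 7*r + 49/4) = 2*(r - 1)/(2*r - 7)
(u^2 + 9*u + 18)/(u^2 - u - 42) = (u + 3)/(u - 7)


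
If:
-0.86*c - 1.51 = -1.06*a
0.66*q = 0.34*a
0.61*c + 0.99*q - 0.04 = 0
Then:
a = 0.88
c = -0.67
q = 0.45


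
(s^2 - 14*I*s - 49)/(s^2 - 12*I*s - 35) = (s - 7*I)/(s - 5*I)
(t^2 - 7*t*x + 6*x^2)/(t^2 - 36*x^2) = (t - x)/(t + 6*x)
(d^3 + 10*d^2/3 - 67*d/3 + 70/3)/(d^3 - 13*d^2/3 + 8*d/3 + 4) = (3*d^2 + 16*d - 35)/(3*d^2 - 7*d - 6)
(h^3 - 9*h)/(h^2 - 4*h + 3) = h*(h + 3)/(h - 1)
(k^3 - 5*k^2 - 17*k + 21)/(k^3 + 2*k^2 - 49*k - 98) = (k^2 + 2*k - 3)/(k^2 + 9*k + 14)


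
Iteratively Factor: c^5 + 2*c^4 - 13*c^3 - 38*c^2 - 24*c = (c + 3)*(c^4 - c^3 - 10*c^2 - 8*c) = (c - 4)*(c + 3)*(c^3 + 3*c^2 + 2*c) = c*(c - 4)*(c + 3)*(c^2 + 3*c + 2) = c*(c - 4)*(c + 2)*(c + 3)*(c + 1)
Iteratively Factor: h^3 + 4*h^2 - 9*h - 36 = (h + 4)*(h^2 - 9) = (h + 3)*(h + 4)*(h - 3)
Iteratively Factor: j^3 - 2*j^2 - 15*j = (j)*(j^2 - 2*j - 15) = j*(j + 3)*(j - 5)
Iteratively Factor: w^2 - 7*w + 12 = (w - 3)*(w - 4)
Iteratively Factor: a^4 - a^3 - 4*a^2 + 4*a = (a - 2)*(a^3 + a^2 - 2*a) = a*(a - 2)*(a^2 + a - 2) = a*(a - 2)*(a - 1)*(a + 2)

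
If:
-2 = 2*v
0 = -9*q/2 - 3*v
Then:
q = 2/3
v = -1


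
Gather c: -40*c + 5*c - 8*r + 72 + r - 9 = -35*c - 7*r + 63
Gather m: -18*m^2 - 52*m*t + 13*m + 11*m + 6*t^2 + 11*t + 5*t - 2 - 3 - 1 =-18*m^2 + m*(24 - 52*t) + 6*t^2 + 16*t - 6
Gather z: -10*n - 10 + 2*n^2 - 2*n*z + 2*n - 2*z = 2*n^2 - 8*n + z*(-2*n - 2) - 10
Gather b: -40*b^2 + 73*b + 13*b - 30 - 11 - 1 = -40*b^2 + 86*b - 42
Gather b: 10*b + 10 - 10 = 10*b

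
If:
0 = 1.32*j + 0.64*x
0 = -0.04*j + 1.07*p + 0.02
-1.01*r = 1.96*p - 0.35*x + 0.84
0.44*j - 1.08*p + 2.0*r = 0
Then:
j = -1.34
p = -0.07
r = 0.26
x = 2.76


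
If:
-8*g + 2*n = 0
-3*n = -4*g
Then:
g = 0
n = 0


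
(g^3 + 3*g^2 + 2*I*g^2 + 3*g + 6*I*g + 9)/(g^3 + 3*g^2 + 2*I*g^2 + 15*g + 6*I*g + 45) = (g^2 + 2*I*g + 3)/(g^2 + 2*I*g + 15)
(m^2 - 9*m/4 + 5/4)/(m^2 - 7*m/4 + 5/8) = 2*(m - 1)/(2*m - 1)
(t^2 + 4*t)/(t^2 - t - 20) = t/(t - 5)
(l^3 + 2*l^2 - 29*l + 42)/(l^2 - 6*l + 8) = (l^2 + 4*l - 21)/(l - 4)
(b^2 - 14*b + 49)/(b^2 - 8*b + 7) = (b - 7)/(b - 1)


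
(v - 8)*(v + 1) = v^2 - 7*v - 8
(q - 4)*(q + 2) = q^2 - 2*q - 8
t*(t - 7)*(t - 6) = t^3 - 13*t^2 + 42*t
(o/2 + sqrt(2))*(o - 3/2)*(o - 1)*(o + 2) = o^4/2 - o^3/4 + sqrt(2)*o^3 - 7*o^2/4 - sqrt(2)*o^2/2 - 7*sqrt(2)*o/2 + 3*o/2 + 3*sqrt(2)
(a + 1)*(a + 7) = a^2 + 8*a + 7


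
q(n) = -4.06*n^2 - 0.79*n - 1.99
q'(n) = -8.12*n - 0.79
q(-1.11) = -6.12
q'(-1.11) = 8.22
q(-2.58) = -26.98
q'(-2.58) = 20.16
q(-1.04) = -5.56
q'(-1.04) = 7.65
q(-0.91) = -4.63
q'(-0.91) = 6.60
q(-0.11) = -1.95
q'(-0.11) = 0.10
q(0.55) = -3.65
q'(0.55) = -5.26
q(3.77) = -62.67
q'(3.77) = -31.40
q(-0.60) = -2.98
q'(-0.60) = 4.08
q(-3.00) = -36.16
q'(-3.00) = 23.57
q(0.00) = -1.99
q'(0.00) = -0.79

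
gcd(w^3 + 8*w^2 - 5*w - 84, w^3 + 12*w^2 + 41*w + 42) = w + 7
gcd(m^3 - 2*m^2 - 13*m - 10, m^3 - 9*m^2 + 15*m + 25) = m^2 - 4*m - 5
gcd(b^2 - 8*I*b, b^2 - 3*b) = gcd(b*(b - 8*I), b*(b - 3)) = b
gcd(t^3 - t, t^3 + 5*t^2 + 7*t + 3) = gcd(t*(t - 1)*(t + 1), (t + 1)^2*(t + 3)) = t + 1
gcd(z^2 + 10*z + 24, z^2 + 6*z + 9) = 1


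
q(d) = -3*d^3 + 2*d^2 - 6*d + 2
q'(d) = -9*d^2 + 4*d - 6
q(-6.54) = 965.96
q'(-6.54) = -417.10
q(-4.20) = 284.74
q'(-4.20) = -181.56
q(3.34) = -107.51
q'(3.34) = -93.04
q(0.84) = -3.41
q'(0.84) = -8.99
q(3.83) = -160.19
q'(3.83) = -122.70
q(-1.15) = 16.11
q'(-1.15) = -22.50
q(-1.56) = 27.62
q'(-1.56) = -34.14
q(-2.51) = 77.10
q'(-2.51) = -72.74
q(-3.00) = 119.00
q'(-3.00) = -99.00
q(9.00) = -2077.00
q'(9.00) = -699.00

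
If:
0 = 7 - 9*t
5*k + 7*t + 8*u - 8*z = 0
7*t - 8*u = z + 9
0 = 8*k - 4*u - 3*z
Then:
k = -29/153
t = 7/9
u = -70/153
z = 16/153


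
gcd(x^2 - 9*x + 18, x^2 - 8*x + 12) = x - 6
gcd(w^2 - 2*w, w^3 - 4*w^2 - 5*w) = w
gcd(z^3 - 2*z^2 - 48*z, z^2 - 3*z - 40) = z - 8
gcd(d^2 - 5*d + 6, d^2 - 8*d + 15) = d - 3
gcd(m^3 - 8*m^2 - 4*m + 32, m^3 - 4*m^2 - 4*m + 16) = m^2 - 4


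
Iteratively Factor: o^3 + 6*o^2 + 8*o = (o)*(o^2 + 6*o + 8) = o*(o + 4)*(o + 2)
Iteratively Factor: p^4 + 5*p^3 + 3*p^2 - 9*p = (p + 3)*(p^3 + 2*p^2 - 3*p) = (p - 1)*(p + 3)*(p^2 + 3*p) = p*(p - 1)*(p + 3)*(p + 3)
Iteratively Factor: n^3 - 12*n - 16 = (n + 2)*(n^2 - 2*n - 8) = (n + 2)^2*(n - 4)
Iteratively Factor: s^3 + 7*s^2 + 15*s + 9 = (s + 3)*(s^2 + 4*s + 3) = (s + 1)*(s + 3)*(s + 3)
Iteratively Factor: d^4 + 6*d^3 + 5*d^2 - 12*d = (d + 4)*(d^3 + 2*d^2 - 3*d) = (d - 1)*(d + 4)*(d^2 + 3*d) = d*(d - 1)*(d + 4)*(d + 3)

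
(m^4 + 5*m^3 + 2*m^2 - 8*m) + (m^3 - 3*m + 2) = m^4 + 6*m^3 + 2*m^2 - 11*m + 2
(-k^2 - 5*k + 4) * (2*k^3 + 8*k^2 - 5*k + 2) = -2*k^5 - 18*k^4 - 27*k^3 + 55*k^2 - 30*k + 8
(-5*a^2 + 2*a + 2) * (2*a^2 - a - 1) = -10*a^4 + 9*a^3 + 7*a^2 - 4*a - 2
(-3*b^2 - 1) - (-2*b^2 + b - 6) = -b^2 - b + 5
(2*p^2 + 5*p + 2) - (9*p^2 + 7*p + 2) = -7*p^2 - 2*p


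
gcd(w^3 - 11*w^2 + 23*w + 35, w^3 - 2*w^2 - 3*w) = w + 1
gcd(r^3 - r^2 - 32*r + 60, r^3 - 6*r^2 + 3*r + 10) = r^2 - 7*r + 10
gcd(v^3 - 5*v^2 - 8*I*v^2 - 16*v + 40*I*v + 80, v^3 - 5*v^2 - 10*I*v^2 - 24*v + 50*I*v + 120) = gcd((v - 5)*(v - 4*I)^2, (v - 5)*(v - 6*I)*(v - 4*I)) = v^2 + v*(-5 - 4*I) + 20*I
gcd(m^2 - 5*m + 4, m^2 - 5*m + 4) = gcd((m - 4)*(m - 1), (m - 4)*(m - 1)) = m^2 - 5*m + 4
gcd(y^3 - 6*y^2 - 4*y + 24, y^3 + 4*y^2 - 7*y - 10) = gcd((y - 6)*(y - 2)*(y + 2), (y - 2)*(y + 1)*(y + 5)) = y - 2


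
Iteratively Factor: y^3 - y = (y - 1)*(y^2 + y) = (y - 1)*(y + 1)*(y)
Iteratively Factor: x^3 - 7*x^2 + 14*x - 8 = (x - 1)*(x^2 - 6*x + 8) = (x - 2)*(x - 1)*(x - 4)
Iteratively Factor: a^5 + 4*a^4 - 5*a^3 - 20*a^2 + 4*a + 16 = (a + 1)*(a^4 + 3*a^3 - 8*a^2 - 12*a + 16) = (a - 2)*(a + 1)*(a^3 + 5*a^2 + 2*a - 8) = (a - 2)*(a + 1)*(a + 4)*(a^2 + a - 2) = (a - 2)*(a + 1)*(a + 2)*(a + 4)*(a - 1)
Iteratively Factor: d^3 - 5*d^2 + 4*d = (d)*(d^2 - 5*d + 4) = d*(d - 4)*(d - 1)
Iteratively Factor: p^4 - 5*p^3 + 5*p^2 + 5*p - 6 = (p - 2)*(p^3 - 3*p^2 - p + 3) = (p - 3)*(p - 2)*(p^2 - 1) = (p - 3)*(p - 2)*(p + 1)*(p - 1)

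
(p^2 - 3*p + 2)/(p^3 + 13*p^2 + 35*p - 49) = (p - 2)/(p^2 + 14*p + 49)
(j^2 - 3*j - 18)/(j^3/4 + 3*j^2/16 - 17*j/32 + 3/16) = 32*(j^2 - 3*j - 18)/(8*j^3 + 6*j^2 - 17*j + 6)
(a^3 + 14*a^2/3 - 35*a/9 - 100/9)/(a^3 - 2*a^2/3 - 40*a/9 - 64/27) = 3*(3*a^2 + 10*a - 25)/(9*a^2 - 18*a - 16)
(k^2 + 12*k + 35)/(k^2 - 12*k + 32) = (k^2 + 12*k + 35)/(k^2 - 12*k + 32)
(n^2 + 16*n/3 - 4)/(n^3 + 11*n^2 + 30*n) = (n - 2/3)/(n*(n + 5))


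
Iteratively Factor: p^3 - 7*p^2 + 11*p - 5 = (p - 5)*(p^2 - 2*p + 1) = (p - 5)*(p - 1)*(p - 1)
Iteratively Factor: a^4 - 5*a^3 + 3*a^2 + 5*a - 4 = (a - 1)*(a^3 - 4*a^2 - a + 4) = (a - 1)*(a + 1)*(a^2 - 5*a + 4) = (a - 4)*(a - 1)*(a + 1)*(a - 1)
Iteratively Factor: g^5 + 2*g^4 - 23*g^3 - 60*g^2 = (g + 3)*(g^4 - g^3 - 20*g^2) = (g - 5)*(g + 3)*(g^3 + 4*g^2) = g*(g - 5)*(g + 3)*(g^2 + 4*g) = g^2*(g - 5)*(g + 3)*(g + 4)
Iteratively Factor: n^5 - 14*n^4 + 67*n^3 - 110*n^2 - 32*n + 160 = (n - 4)*(n^4 - 10*n^3 + 27*n^2 - 2*n - 40) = (n - 5)*(n - 4)*(n^3 - 5*n^2 + 2*n + 8) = (n - 5)*(n - 4)*(n - 2)*(n^2 - 3*n - 4) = (n - 5)*(n - 4)^2*(n - 2)*(n + 1)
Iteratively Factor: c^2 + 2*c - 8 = (c + 4)*(c - 2)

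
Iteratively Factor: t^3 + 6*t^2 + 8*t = (t + 2)*(t^2 + 4*t) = (t + 2)*(t + 4)*(t)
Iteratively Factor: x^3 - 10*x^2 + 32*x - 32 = (x - 4)*(x^2 - 6*x + 8) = (x - 4)*(x - 2)*(x - 4)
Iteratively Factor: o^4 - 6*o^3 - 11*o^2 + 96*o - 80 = (o - 1)*(o^3 - 5*o^2 - 16*o + 80) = (o - 1)*(o + 4)*(o^2 - 9*o + 20) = (o - 4)*(o - 1)*(o + 4)*(o - 5)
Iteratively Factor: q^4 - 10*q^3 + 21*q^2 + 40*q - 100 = (q - 5)*(q^3 - 5*q^2 - 4*q + 20) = (q - 5)*(q + 2)*(q^2 - 7*q + 10) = (q - 5)*(q - 2)*(q + 2)*(q - 5)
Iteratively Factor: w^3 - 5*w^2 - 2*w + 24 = (w - 3)*(w^2 - 2*w - 8) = (w - 4)*(w - 3)*(w + 2)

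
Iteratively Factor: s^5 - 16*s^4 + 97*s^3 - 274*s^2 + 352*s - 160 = (s - 1)*(s^4 - 15*s^3 + 82*s^2 - 192*s + 160) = (s - 2)*(s - 1)*(s^3 - 13*s^2 + 56*s - 80) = (s - 4)*(s - 2)*(s - 1)*(s^2 - 9*s + 20) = (s - 4)^2*(s - 2)*(s - 1)*(s - 5)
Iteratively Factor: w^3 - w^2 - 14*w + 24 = (w - 3)*(w^2 + 2*w - 8) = (w - 3)*(w - 2)*(w + 4)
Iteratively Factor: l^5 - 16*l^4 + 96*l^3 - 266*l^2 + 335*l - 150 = (l - 2)*(l^4 - 14*l^3 + 68*l^2 - 130*l + 75) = (l - 5)*(l - 2)*(l^3 - 9*l^2 + 23*l - 15) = (l - 5)*(l - 2)*(l - 1)*(l^2 - 8*l + 15) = (l - 5)^2*(l - 2)*(l - 1)*(l - 3)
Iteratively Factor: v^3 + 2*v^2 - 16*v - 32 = (v - 4)*(v^2 + 6*v + 8) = (v - 4)*(v + 2)*(v + 4)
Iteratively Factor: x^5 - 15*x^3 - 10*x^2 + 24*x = (x + 2)*(x^4 - 2*x^3 - 11*x^2 + 12*x) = (x - 1)*(x + 2)*(x^3 - x^2 - 12*x) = (x - 4)*(x - 1)*(x + 2)*(x^2 + 3*x) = (x - 4)*(x - 1)*(x + 2)*(x + 3)*(x)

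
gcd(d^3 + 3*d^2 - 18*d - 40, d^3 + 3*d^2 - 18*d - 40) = d^3 + 3*d^2 - 18*d - 40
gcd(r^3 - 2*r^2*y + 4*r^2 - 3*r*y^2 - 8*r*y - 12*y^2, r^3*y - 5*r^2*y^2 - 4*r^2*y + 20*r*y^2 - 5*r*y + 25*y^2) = 1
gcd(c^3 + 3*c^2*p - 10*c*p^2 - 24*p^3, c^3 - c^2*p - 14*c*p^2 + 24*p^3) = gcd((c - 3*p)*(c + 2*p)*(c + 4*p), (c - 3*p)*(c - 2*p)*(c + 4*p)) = -c^2 - c*p + 12*p^2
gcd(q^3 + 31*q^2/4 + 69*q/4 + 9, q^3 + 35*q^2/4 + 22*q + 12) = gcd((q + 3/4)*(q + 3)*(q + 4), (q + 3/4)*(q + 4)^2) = q^2 + 19*q/4 + 3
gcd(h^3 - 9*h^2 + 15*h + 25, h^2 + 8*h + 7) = h + 1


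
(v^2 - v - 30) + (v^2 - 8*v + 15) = 2*v^2 - 9*v - 15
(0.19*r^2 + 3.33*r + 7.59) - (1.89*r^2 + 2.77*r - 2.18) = -1.7*r^2 + 0.56*r + 9.77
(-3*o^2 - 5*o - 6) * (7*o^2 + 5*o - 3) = -21*o^4 - 50*o^3 - 58*o^2 - 15*o + 18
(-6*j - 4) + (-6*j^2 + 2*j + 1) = -6*j^2 - 4*j - 3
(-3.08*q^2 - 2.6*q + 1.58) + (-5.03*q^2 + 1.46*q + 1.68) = -8.11*q^2 - 1.14*q + 3.26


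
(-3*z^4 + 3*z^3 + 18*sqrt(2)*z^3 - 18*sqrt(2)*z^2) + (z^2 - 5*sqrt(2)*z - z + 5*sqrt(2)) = -3*z^4 + 3*z^3 + 18*sqrt(2)*z^3 - 18*sqrt(2)*z^2 + z^2 - 5*sqrt(2)*z - z + 5*sqrt(2)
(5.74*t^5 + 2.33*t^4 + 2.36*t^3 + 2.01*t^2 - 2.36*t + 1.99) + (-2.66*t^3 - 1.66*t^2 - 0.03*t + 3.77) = 5.74*t^5 + 2.33*t^4 - 0.3*t^3 + 0.35*t^2 - 2.39*t + 5.76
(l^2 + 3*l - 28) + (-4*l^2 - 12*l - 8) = -3*l^2 - 9*l - 36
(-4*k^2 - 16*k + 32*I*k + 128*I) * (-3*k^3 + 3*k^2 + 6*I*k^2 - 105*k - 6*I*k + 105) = 12*k^5 + 36*k^4 - 120*I*k^4 + 180*k^3 - 360*I*k^3 + 684*k^2 - 2880*I*k^2 - 912*k - 10080*I*k + 13440*I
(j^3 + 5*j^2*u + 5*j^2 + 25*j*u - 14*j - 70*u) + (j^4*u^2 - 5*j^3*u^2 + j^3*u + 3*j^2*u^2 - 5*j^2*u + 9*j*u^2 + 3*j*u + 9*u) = j^4*u^2 - 5*j^3*u^2 + j^3*u + j^3 + 3*j^2*u^2 + 5*j^2 + 9*j*u^2 + 28*j*u - 14*j - 61*u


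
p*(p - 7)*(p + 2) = p^3 - 5*p^2 - 14*p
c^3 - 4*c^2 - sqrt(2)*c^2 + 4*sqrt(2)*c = c*(c - 4)*(c - sqrt(2))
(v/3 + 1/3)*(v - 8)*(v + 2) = v^3/3 - 5*v^2/3 - 22*v/3 - 16/3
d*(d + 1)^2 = d^3 + 2*d^2 + d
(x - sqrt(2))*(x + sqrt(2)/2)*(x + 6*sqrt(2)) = x^3 + 11*sqrt(2)*x^2/2 - 7*x - 6*sqrt(2)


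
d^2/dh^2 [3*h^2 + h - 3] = 6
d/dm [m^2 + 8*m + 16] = 2*m + 8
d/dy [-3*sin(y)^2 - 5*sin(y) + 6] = -(6*sin(y) + 5)*cos(y)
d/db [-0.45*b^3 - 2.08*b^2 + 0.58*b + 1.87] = -1.35*b^2 - 4.16*b + 0.58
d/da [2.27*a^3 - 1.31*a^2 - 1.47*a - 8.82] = 6.81*a^2 - 2.62*a - 1.47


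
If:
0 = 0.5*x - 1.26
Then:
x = 2.52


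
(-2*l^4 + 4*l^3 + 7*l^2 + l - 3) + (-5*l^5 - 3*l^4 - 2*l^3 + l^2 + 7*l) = -5*l^5 - 5*l^4 + 2*l^3 + 8*l^2 + 8*l - 3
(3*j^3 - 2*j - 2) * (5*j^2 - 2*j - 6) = 15*j^5 - 6*j^4 - 28*j^3 - 6*j^2 + 16*j + 12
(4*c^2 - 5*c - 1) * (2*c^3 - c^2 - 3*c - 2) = 8*c^5 - 14*c^4 - 9*c^3 + 8*c^2 + 13*c + 2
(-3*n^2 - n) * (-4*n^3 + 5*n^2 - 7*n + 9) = 12*n^5 - 11*n^4 + 16*n^3 - 20*n^2 - 9*n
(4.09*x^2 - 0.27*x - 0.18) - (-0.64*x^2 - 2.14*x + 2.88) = 4.73*x^2 + 1.87*x - 3.06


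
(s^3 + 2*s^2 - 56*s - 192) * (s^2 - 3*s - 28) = s^5 - s^4 - 90*s^3 - 80*s^2 + 2144*s + 5376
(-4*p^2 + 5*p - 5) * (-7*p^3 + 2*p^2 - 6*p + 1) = 28*p^5 - 43*p^4 + 69*p^3 - 44*p^2 + 35*p - 5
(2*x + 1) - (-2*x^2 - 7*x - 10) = 2*x^2 + 9*x + 11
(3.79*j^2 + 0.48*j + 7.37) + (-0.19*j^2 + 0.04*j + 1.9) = 3.6*j^2 + 0.52*j + 9.27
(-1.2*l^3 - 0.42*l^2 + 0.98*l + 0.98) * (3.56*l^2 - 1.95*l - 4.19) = -4.272*l^5 + 0.8448*l^4 + 9.3358*l^3 + 3.3376*l^2 - 6.0172*l - 4.1062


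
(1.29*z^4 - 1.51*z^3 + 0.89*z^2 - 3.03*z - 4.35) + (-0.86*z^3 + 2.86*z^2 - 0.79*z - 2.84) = 1.29*z^4 - 2.37*z^3 + 3.75*z^2 - 3.82*z - 7.19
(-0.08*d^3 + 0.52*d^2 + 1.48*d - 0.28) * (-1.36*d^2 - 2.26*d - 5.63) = 0.1088*d^5 - 0.5264*d^4 - 2.7376*d^3 - 5.8916*d^2 - 7.6996*d + 1.5764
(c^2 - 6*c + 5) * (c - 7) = c^3 - 13*c^2 + 47*c - 35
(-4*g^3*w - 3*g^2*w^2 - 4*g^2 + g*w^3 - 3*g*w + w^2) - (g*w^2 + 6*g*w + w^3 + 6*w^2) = -4*g^3*w - 3*g^2*w^2 - 4*g^2 + g*w^3 - g*w^2 - 9*g*w - w^3 - 5*w^2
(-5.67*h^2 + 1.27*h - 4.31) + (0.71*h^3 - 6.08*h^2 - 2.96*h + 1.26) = 0.71*h^3 - 11.75*h^2 - 1.69*h - 3.05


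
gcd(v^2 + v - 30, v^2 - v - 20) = v - 5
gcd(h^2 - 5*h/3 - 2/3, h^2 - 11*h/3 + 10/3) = h - 2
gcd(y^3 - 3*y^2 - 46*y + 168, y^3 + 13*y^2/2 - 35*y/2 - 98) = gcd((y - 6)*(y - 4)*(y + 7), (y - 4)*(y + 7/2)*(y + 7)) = y^2 + 3*y - 28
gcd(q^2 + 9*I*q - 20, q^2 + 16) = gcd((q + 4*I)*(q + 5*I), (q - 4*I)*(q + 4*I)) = q + 4*I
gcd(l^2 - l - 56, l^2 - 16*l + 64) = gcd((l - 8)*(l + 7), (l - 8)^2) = l - 8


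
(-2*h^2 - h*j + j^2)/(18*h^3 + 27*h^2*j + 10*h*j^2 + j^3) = (-2*h + j)/(18*h^2 + 9*h*j + j^2)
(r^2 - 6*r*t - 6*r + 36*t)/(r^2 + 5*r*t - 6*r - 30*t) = (r - 6*t)/(r + 5*t)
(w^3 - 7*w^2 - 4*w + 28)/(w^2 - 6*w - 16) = (w^2 - 9*w + 14)/(w - 8)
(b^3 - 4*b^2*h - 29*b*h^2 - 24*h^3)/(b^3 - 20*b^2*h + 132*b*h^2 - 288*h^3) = (b^2 + 4*b*h + 3*h^2)/(b^2 - 12*b*h + 36*h^2)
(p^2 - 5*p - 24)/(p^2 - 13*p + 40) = (p + 3)/(p - 5)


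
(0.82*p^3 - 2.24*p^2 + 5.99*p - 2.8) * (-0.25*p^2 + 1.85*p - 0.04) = -0.205*p^5 + 2.077*p^4 - 5.6743*p^3 + 11.8711*p^2 - 5.4196*p + 0.112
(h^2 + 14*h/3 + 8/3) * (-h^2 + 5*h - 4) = -h^4 + h^3/3 + 50*h^2/3 - 16*h/3 - 32/3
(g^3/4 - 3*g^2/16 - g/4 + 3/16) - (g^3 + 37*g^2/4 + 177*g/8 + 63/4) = -3*g^3/4 - 151*g^2/16 - 179*g/8 - 249/16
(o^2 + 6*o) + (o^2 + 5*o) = 2*o^2 + 11*o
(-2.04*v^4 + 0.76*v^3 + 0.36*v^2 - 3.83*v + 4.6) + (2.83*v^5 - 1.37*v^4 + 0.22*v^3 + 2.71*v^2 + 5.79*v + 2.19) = 2.83*v^5 - 3.41*v^4 + 0.98*v^3 + 3.07*v^2 + 1.96*v + 6.79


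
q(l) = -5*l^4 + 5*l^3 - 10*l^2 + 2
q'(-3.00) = 735.00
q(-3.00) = -628.00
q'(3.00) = -465.00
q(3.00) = -358.00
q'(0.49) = -8.55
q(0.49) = -0.10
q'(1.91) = -122.84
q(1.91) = -66.18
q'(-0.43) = 12.96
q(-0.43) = -0.42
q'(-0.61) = 22.32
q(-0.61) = -3.55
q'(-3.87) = 1461.27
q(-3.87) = -1559.11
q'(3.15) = -539.28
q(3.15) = -433.23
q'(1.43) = -56.41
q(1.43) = -24.74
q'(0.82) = -17.34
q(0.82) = -4.23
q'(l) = -20*l^3 + 15*l^2 - 20*l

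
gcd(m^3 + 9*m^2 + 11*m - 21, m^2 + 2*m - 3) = m^2 + 2*m - 3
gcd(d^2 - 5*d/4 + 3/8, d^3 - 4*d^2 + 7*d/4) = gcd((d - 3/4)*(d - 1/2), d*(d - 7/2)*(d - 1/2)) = d - 1/2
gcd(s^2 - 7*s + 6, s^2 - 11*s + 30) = s - 6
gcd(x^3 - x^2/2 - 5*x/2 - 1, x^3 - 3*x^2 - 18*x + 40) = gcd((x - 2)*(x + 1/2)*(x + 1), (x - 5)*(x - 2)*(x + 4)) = x - 2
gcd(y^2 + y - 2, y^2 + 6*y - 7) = y - 1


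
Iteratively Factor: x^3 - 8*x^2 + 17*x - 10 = (x - 2)*(x^2 - 6*x + 5) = (x - 5)*(x - 2)*(x - 1)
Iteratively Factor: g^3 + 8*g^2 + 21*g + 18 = (g + 2)*(g^2 + 6*g + 9) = (g + 2)*(g + 3)*(g + 3)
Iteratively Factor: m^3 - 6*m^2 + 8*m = (m)*(m^2 - 6*m + 8) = m*(m - 4)*(m - 2)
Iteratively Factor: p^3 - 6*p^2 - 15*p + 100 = (p + 4)*(p^2 - 10*p + 25) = (p - 5)*(p + 4)*(p - 5)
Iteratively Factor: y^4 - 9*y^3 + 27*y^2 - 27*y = (y - 3)*(y^3 - 6*y^2 + 9*y) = y*(y - 3)*(y^2 - 6*y + 9) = y*(y - 3)^2*(y - 3)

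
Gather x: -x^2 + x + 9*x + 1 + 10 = -x^2 + 10*x + 11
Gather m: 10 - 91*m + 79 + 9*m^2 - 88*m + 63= 9*m^2 - 179*m + 152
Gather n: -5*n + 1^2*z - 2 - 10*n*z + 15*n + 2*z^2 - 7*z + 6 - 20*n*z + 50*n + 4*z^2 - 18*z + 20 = n*(60 - 30*z) + 6*z^2 - 24*z + 24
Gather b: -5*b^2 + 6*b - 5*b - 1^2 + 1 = -5*b^2 + b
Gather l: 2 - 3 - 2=-3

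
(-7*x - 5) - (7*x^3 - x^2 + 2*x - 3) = -7*x^3 + x^2 - 9*x - 2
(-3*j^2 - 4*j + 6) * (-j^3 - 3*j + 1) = 3*j^5 + 4*j^4 + 3*j^3 + 9*j^2 - 22*j + 6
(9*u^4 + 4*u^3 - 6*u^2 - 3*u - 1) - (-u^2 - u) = 9*u^4 + 4*u^3 - 5*u^2 - 2*u - 1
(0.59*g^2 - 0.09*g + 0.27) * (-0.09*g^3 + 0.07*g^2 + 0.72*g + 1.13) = -0.0531*g^5 + 0.0494*g^4 + 0.3942*g^3 + 0.6208*g^2 + 0.0927*g + 0.3051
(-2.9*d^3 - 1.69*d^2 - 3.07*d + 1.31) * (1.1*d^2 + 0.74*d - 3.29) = -3.19*d^5 - 4.005*d^4 + 4.9134*d^3 + 4.7293*d^2 + 11.0697*d - 4.3099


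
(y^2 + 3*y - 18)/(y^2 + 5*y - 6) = (y - 3)/(y - 1)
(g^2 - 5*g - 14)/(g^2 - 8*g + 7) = (g + 2)/(g - 1)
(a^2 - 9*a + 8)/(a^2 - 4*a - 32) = (a - 1)/(a + 4)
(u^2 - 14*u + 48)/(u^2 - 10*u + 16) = (u - 6)/(u - 2)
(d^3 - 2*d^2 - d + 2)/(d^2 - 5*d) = (d^3 - 2*d^2 - d + 2)/(d*(d - 5))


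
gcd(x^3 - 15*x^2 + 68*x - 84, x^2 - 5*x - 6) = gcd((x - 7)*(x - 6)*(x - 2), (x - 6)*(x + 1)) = x - 6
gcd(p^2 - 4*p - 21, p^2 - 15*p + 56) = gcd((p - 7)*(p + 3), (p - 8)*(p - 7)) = p - 7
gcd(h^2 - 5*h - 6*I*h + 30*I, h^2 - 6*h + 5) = h - 5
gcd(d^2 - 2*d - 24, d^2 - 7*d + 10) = 1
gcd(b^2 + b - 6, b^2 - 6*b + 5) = 1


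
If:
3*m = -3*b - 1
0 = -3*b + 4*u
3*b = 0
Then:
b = 0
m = -1/3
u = 0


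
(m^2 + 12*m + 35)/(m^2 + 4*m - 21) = (m + 5)/(m - 3)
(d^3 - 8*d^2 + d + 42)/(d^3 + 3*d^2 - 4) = (d^2 - 10*d + 21)/(d^2 + d - 2)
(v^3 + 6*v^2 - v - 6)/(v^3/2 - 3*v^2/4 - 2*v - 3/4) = 4*(v^2 + 5*v - 6)/(2*v^2 - 5*v - 3)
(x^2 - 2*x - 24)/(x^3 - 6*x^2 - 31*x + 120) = (x^2 - 2*x - 24)/(x^3 - 6*x^2 - 31*x + 120)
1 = 1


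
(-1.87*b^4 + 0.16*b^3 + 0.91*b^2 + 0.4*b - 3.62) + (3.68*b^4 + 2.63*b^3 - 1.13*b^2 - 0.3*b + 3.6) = 1.81*b^4 + 2.79*b^3 - 0.22*b^2 + 0.1*b - 0.02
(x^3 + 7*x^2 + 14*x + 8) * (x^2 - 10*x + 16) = x^5 - 3*x^4 - 40*x^3 - 20*x^2 + 144*x + 128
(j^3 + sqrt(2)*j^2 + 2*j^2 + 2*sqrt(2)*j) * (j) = j^4 + sqrt(2)*j^3 + 2*j^3 + 2*sqrt(2)*j^2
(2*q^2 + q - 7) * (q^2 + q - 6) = 2*q^4 + 3*q^3 - 18*q^2 - 13*q + 42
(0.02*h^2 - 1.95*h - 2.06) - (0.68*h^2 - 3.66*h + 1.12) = -0.66*h^2 + 1.71*h - 3.18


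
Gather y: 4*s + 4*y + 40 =4*s + 4*y + 40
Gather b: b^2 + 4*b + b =b^2 + 5*b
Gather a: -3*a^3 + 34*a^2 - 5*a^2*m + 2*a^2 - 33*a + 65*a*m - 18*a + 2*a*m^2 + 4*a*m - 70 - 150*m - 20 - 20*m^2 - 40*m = -3*a^3 + a^2*(36 - 5*m) + a*(2*m^2 + 69*m - 51) - 20*m^2 - 190*m - 90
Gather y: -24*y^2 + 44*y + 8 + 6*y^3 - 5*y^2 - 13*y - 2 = 6*y^3 - 29*y^2 + 31*y + 6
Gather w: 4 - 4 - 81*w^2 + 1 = 1 - 81*w^2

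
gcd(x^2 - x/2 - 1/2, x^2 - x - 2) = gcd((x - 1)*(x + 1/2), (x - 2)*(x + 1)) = 1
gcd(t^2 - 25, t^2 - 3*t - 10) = t - 5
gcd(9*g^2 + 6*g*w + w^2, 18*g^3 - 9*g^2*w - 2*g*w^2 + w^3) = 3*g + w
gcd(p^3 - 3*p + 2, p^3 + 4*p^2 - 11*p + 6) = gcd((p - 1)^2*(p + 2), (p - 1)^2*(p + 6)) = p^2 - 2*p + 1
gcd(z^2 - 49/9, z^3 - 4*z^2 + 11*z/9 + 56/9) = z - 7/3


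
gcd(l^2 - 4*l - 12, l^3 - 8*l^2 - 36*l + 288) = l - 6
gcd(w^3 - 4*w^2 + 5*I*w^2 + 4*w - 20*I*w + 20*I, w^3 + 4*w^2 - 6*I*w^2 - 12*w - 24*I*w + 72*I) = w - 2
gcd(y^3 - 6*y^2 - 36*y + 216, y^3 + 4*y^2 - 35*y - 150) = y - 6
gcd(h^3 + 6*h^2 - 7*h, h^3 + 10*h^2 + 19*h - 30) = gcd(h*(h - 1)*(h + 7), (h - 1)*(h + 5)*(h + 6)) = h - 1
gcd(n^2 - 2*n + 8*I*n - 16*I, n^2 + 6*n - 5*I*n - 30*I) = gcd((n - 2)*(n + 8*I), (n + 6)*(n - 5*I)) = 1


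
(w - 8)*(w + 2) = w^2 - 6*w - 16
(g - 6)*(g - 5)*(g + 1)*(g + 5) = g^4 - 5*g^3 - 31*g^2 + 125*g + 150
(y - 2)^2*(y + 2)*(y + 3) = y^4 + y^3 - 10*y^2 - 4*y + 24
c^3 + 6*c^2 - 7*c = c*(c - 1)*(c + 7)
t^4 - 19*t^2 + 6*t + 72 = (t - 3)^2*(t + 2)*(t + 4)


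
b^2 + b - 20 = (b - 4)*(b + 5)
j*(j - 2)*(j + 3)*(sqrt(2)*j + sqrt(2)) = sqrt(2)*j^4 + 2*sqrt(2)*j^3 - 5*sqrt(2)*j^2 - 6*sqrt(2)*j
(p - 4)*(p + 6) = p^2 + 2*p - 24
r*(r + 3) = r^2 + 3*r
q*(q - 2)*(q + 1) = q^3 - q^2 - 2*q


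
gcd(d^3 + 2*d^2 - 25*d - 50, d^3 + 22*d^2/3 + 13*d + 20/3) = d + 5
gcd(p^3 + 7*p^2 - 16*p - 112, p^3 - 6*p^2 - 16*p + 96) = p^2 - 16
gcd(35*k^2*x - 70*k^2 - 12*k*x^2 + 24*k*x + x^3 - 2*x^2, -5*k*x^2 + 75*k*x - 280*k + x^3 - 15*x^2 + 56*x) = -5*k + x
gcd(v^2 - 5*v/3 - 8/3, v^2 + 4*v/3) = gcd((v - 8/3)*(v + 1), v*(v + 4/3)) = 1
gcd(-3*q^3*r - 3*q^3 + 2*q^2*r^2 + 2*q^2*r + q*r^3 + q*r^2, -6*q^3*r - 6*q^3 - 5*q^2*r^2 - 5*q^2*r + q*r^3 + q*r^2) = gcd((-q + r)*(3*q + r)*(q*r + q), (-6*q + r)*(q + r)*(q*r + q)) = q*r + q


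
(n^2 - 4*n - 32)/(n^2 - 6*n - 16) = (n + 4)/(n + 2)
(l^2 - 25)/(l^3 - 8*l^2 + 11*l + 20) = (l + 5)/(l^2 - 3*l - 4)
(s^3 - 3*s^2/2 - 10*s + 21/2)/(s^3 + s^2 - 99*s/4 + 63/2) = 2*(s^2 + 2*s - 3)/(2*s^2 + 9*s - 18)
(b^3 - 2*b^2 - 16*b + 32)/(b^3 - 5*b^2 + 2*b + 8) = (b + 4)/(b + 1)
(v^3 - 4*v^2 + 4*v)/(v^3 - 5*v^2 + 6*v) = (v - 2)/(v - 3)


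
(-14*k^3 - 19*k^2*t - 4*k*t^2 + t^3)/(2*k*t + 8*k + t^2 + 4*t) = (-7*k^2 - 6*k*t + t^2)/(t + 4)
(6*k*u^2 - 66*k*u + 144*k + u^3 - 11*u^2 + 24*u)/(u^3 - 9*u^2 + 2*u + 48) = (6*k + u)/(u + 2)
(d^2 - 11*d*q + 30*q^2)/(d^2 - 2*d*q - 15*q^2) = (d - 6*q)/(d + 3*q)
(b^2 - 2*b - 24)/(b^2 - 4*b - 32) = (b - 6)/(b - 8)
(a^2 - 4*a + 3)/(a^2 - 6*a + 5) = (a - 3)/(a - 5)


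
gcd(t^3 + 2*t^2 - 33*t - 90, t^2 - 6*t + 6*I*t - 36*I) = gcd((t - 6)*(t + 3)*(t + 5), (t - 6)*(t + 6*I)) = t - 6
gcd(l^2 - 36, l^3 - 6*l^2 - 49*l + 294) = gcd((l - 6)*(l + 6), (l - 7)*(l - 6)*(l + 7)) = l - 6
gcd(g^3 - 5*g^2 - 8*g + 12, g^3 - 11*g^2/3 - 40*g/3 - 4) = g^2 - 4*g - 12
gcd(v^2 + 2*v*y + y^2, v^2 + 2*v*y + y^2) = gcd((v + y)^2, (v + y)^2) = v^2 + 2*v*y + y^2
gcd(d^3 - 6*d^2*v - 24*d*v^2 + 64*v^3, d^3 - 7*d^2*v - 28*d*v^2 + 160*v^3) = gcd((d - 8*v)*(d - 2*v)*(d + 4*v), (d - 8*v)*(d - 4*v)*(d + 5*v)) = -d + 8*v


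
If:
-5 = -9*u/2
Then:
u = 10/9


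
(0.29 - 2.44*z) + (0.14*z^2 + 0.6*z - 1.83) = 0.14*z^2 - 1.84*z - 1.54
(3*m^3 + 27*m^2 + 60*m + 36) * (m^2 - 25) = 3*m^5 + 27*m^4 - 15*m^3 - 639*m^2 - 1500*m - 900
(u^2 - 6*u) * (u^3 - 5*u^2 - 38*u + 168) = u^5 - 11*u^4 - 8*u^3 + 396*u^2 - 1008*u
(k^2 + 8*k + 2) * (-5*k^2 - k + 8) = -5*k^4 - 41*k^3 - 10*k^2 + 62*k + 16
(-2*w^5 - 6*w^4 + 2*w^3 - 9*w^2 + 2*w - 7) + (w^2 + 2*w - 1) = -2*w^5 - 6*w^4 + 2*w^3 - 8*w^2 + 4*w - 8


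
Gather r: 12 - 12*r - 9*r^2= -9*r^2 - 12*r + 12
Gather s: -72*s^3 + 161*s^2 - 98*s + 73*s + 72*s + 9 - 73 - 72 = -72*s^3 + 161*s^2 + 47*s - 136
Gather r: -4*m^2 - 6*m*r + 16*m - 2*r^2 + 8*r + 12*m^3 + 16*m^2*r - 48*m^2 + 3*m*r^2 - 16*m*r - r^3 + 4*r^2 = 12*m^3 - 52*m^2 + 16*m - r^3 + r^2*(3*m + 2) + r*(16*m^2 - 22*m + 8)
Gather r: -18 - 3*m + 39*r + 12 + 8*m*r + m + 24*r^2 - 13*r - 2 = -2*m + 24*r^2 + r*(8*m + 26) - 8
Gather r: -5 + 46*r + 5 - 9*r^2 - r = -9*r^2 + 45*r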